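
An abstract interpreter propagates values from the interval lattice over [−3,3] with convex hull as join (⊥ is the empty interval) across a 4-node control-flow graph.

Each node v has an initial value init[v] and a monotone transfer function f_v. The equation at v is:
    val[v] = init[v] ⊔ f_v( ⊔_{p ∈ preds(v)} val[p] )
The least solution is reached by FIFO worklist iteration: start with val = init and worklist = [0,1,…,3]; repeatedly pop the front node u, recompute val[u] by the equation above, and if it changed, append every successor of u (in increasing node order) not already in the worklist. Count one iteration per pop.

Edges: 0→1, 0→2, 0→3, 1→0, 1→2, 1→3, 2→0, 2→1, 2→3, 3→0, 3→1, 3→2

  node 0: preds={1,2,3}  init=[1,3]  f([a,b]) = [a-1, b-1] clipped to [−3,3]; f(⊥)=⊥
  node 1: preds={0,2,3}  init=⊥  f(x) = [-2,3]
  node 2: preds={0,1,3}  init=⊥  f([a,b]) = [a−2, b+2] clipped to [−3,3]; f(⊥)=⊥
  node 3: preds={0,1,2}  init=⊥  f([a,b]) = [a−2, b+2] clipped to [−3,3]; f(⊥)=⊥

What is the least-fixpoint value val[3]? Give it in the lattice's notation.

Iteration log — 8 steps:
  step 1. node 0  ⊔preds=⊥  new=[1,3]  stable
  step 2. node 1  ⊔preds=[1,3]  new=[-2,3]  old=⊥  +wl: 0
  step 3. node 2  ⊔preds=[-2,3]  new=[-3,3]  old=⊥  +wl: 1
  step 4. node 3  ⊔preds=[-3,3]  new=[-3,3]  old=⊥  +wl: 2
  step 5. node 0  ⊔preds=[-3,3]  new=[-3,3]  old=[1,3]  +wl: 3
  step 6. node 1  ⊔preds=[-3,3]  new=[-2,3]  stable
  step 7. node 2  ⊔preds=[-3,3]  new=[-3,3]  stable
  step 8. node 3  ⊔preds=[-3,3]  new=[-3,3]  stable

Least fixpoint reached:
  node 0: [-3,3]
  node 1: [-2,3]
  node 2: [-3,3]
  node 3: [-3,3]

[-3,3]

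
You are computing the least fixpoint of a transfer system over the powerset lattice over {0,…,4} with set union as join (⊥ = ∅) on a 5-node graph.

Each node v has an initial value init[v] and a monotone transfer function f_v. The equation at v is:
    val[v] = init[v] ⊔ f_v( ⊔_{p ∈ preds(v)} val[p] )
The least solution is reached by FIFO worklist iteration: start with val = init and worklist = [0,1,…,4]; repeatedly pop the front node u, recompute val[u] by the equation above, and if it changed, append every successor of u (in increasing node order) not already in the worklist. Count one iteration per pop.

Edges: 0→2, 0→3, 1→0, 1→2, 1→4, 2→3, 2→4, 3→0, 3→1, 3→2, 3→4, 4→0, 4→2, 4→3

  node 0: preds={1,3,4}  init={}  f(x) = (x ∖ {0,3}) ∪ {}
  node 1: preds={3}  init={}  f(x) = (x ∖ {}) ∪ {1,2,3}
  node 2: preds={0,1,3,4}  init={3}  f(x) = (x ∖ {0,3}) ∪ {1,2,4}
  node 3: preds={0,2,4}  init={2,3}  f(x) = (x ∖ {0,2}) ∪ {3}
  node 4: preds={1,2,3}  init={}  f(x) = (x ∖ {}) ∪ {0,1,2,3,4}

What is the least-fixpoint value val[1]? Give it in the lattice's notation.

Worklist (11 pops):
  #1 pop 0: in={2,3} → {2} (was {}); enqueue []
  #2 pop 1: in={2,3} → {1,2,3} (was {}); enqueue [0]
  #3 pop 2: in={1,2,3} → {1,2,3,4} (was {3}); enqueue []
  #4 pop 3: in={1,2,3,4} → {1,2,3,4} (was {2,3}); enqueue [1,2]
  #5 pop 4: in={1,2,3,4} → {0,1,2,3,4} (was {}); enqueue [3]
  #6 pop 0: in={0,1,2,3,4} → {1,2,4} (was {2}); enqueue []
  #7 pop 1: in={1,2,3,4} → {1,2,3,4} (was {1,2,3}); enqueue [0,4]
  #8 pop 2: in={0,1,2,3,4} → {1,2,3,4} (no change)
  #9 pop 3: in={0,1,2,3,4} → {1,2,3,4} (no change)
  #10 pop 0: in={0,1,2,3,4} → {1,2,4} (no change)
  #11 pop 4: in={1,2,3,4} → {0,1,2,3,4} (no change)

Fixpoint:
  val[0] = {1,2,4}
  val[1] = {1,2,3,4}
  val[2] = {1,2,3,4}
  val[3] = {1,2,3,4}
  val[4] = {0,1,2,3,4}

{1,2,3,4}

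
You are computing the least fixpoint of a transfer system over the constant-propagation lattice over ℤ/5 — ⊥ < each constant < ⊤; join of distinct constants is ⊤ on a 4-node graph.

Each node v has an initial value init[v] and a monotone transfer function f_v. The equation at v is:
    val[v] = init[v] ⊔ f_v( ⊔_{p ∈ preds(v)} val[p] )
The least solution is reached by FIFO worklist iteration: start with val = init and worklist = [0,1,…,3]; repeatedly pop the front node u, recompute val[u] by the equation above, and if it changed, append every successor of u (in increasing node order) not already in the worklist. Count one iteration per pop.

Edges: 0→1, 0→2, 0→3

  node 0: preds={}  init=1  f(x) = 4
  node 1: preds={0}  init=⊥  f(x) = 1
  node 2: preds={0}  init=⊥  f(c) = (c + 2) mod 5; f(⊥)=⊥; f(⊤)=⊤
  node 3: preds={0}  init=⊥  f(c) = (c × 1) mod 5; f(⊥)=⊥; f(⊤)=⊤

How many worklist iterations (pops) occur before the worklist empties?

4

Iteration log — 4 steps:
  step 1. node 0  ⊔preds=⊥  new=⊤  old=1  +wl: 
  step 2. node 1  ⊔preds=⊤  new=1  old=⊥  +wl: 
  step 3. node 2  ⊔preds=⊤  new=⊤  old=⊥  +wl: 
  step 4. node 3  ⊔preds=⊤  new=⊤  old=⊥  +wl: 

Least fixpoint reached:
  node 0: ⊤
  node 1: 1
  node 2: ⊤
  node 3: ⊤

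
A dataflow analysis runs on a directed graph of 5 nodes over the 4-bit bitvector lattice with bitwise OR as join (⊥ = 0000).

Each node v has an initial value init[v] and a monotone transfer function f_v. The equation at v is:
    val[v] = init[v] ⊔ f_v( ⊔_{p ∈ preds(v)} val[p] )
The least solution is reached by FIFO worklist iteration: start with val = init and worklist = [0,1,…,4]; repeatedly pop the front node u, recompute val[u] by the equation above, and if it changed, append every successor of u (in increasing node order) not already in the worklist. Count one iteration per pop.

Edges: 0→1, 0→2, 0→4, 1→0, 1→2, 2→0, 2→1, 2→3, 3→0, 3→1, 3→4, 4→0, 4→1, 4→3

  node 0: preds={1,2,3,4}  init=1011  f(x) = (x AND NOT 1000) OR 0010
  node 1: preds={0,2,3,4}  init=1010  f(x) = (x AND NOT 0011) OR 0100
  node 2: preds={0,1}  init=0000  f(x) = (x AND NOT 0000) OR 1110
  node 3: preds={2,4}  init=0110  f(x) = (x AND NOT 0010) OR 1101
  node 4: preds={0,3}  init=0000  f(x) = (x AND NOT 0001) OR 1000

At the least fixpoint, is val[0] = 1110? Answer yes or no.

no

Worklist (8 pops):
  #1 pop 0: in=1110 → 1111 (was 1011); enqueue []
  #2 pop 1: in=1111 → 1110 (was 1010); enqueue [0]
  #3 pop 2: in=1111 → 1111 (was 0000); enqueue [1]
  #4 pop 3: in=1111 → 1111 (was 0110); enqueue []
  #5 pop 4: in=1111 → 1110 (was 0000); enqueue [3]
  #6 pop 0: in=1111 → 1111 (no change)
  #7 pop 1: in=1111 → 1110 (no change)
  #8 pop 3: in=1111 → 1111 (no change)

Fixpoint:
  val[0] = 1111
  val[1] = 1110
  val[2] = 1111
  val[3] = 1111
  val[4] = 1110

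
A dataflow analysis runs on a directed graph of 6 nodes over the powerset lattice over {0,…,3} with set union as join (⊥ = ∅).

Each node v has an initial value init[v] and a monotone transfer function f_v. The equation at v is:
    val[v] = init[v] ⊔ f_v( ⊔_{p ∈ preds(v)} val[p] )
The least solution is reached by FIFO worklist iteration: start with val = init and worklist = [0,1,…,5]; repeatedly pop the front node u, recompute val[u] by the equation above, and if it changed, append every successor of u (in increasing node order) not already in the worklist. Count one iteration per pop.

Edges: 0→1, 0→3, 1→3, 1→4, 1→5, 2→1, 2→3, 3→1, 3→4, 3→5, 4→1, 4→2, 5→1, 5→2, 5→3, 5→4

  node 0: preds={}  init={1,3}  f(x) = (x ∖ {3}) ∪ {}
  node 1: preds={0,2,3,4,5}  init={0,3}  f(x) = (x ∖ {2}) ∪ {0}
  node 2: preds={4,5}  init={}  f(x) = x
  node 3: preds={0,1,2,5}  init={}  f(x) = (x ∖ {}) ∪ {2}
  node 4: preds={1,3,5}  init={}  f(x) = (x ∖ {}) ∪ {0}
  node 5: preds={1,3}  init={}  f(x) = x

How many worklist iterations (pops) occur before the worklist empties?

Trace (11 dequeues):
  [1] u=0 | in {} | out {1,3} | ==
  [2] u=1 | in {1,3} | out {0,1,3} | prev {0,3} | push {}
  [3] u=2 | in {} | out {} | ==
  [4] u=3 | in {0,1,3} | out {0,1,2,3} | prev {} | push {1}
  [5] u=4 | in {0,1,2,3} | out {0,1,2,3} | prev {} | push {2}
  [6] u=5 | in {0,1,2,3} | out {0,1,2,3} | prev {} | push {3,4}
  [7] u=1 | in {0,1,2,3} | out {0,1,3} | ==
  [8] u=2 | in {0,1,2,3} | out {0,1,2,3} | prev {} | push {1}
  [9] u=3 | in {0,1,2,3} | out {0,1,2,3} | ==
  [10] u=4 | in {0,1,2,3} | out {0,1,2,3} | ==
  [11] u=1 | in {0,1,2,3} | out {0,1,3} | ==

Converged values:
  [0] {1,3}
  [1] {0,1,3}
  [2] {0,1,2,3}
  [3] {0,1,2,3}
  [4] {0,1,2,3}
  [5] {0,1,2,3}

11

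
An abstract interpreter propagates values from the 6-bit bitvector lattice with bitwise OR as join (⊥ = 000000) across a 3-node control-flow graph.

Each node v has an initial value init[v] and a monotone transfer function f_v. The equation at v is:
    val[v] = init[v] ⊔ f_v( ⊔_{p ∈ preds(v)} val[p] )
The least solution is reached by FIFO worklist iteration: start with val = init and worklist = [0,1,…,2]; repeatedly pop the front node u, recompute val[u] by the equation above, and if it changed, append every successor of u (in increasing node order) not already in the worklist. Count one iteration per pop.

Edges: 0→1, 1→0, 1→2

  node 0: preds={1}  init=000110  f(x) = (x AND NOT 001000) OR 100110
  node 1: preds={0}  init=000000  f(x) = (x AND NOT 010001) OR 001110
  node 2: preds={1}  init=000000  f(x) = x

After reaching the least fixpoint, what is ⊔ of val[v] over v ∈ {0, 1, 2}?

101110

Trace (4 dequeues):
  [1] u=0 | in 000000 | out 100110 | prev 000110 | push {}
  [2] u=1 | in 100110 | out 101110 | prev 000000 | push {0}
  [3] u=2 | in 101110 | out 101110 | prev 000000 | push {}
  [4] u=0 | in 101110 | out 100110 | ==

Converged values:
  [0] 100110
  [1] 101110
  [2] 101110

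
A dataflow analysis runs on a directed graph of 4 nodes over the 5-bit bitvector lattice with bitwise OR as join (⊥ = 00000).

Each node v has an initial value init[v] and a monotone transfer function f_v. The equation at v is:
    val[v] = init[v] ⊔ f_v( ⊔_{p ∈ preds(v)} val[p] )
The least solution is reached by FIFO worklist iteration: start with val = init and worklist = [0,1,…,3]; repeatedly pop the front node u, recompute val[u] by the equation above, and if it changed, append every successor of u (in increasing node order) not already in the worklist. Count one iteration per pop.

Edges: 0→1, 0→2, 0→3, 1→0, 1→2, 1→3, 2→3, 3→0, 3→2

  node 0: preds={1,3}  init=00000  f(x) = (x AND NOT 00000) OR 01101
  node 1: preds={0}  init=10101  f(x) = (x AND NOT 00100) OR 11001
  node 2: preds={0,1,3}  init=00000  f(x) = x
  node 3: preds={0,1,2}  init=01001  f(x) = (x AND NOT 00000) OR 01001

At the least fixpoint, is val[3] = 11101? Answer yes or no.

Worklist (6 pops):
  #1 pop 0: in=11101 → 11101 (was 00000); enqueue []
  #2 pop 1: in=11101 → 11101 (was 10101); enqueue [0]
  #3 pop 2: in=11101 → 11101 (was 00000); enqueue []
  #4 pop 3: in=11101 → 11101 (was 01001); enqueue [2]
  #5 pop 0: in=11101 → 11101 (no change)
  #6 pop 2: in=11101 → 11101 (no change)

Fixpoint:
  val[0] = 11101
  val[1] = 11101
  val[2] = 11101
  val[3] = 11101

yes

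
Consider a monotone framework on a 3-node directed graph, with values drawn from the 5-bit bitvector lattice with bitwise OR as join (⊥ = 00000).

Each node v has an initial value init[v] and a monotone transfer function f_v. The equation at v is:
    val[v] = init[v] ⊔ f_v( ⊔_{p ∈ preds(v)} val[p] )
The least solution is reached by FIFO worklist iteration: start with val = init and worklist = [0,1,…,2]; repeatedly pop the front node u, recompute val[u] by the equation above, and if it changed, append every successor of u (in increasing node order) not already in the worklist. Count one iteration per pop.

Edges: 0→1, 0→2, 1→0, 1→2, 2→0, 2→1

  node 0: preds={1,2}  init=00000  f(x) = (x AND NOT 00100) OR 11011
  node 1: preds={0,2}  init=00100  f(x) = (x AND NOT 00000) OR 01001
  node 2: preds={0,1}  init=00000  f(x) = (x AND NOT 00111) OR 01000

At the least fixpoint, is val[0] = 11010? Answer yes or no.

Trace (5 dequeues):
  [1] u=0 | in 00100 | out 11011 | prev 00000 | push {}
  [2] u=1 | in 11011 | out 11111 | prev 00100 | push {0}
  [3] u=2 | in 11111 | out 11000 | prev 00000 | push {1}
  [4] u=0 | in 11111 | out 11011 | ==
  [5] u=1 | in 11011 | out 11111 | ==

Converged values:
  [0] 11011
  [1] 11111
  [2] 11000

no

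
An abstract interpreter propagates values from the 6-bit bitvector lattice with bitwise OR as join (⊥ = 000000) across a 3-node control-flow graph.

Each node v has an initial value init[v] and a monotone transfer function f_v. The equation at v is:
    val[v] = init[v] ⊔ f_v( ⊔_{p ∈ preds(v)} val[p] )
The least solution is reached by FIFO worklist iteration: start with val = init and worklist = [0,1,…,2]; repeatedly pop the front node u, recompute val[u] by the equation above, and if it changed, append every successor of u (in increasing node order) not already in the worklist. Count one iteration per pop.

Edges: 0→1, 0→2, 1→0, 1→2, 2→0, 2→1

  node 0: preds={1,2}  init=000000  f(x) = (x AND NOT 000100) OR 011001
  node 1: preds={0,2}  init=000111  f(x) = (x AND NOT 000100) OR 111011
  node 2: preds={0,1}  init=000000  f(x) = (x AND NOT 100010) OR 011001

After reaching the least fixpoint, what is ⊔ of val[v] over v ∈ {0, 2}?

111111

Iteration log — 6 steps:
  step 1. node 0  ⊔preds=000111  new=011011  old=000000  +wl: 
  step 2. node 1  ⊔preds=011011  new=111111  old=000111  +wl: 0
  step 3. node 2  ⊔preds=111111  new=011101  old=000000  +wl: 1
  step 4. node 0  ⊔preds=111111  new=111011  old=011011  +wl: 2
  step 5. node 1  ⊔preds=111111  new=111111  stable
  step 6. node 2  ⊔preds=111111  new=011101  stable

Least fixpoint reached:
  node 0: 111011
  node 1: 111111
  node 2: 011101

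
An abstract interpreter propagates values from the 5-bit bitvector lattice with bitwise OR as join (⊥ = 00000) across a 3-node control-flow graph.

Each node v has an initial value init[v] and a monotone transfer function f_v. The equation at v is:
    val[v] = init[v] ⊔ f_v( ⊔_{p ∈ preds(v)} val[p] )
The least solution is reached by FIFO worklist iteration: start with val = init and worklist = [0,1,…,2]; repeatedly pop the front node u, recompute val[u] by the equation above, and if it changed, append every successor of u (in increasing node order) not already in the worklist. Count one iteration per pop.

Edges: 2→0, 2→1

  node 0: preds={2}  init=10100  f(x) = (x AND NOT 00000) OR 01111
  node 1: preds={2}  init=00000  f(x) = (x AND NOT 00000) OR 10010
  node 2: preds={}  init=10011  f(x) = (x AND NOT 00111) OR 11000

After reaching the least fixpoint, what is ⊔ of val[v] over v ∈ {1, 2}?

11011

Worklist (5 pops):
  #1 pop 0: in=10011 → 11111 (was 10100); enqueue []
  #2 pop 1: in=10011 → 10011 (was 00000); enqueue []
  #3 pop 2: in=00000 → 11011 (was 10011); enqueue [0,1]
  #4 pop 0: in=11011 → 11111 (no change)
  #5 pop 1: in=11011 → 11011 (was 10011); enqueue []

Fixpoint:
  val[0] = 11111
  val[1] = 11011
  val[2] = 11011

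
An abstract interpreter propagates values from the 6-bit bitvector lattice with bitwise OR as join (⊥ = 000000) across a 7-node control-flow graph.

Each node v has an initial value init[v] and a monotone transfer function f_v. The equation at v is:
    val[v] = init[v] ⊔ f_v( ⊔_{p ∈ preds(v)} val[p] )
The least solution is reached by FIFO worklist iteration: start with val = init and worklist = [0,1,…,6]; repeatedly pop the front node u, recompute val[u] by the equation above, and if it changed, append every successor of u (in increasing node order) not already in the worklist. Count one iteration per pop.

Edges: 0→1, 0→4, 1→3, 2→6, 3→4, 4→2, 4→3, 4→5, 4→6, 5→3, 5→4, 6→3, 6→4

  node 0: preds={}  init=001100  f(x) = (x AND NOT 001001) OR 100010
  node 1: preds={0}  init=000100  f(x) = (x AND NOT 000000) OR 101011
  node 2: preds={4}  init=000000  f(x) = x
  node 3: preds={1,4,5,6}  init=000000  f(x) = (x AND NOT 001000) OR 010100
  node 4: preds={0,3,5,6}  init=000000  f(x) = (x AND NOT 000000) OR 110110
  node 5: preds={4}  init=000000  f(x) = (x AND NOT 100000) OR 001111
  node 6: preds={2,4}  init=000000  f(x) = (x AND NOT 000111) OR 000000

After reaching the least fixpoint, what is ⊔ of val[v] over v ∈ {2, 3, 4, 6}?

Iteration log — 11 steps:
  step 1. node 0  ⊔preds=000000  new=101110  old=001100  +wl: 
  step 2. node 1  ⊔preds=101110  new=101111  old=000100  +wl: 
  step 3. node 2  ⊔preds=000000  new=000000  stable
  step 4. node 3  ⊔preds=101111  new=110111  old=000000  +wl: 
  step 5. node 4  ⊔preds=111111  new=111111  old=000000  +wl: 2,3
  step 6. node 5  ⊔preds=111111  new=011111  old=000000  +wl: 4
  step 7. node 6  ⊔preds=111111  new=111000  old=000000  +wl: 
  step 8. node 2  ⊔preds=111111  new=111111  old=000000  +wl: 6
  step 9. node 3  ⊔preds=111111  new=110111  stable
  step 10. node 4  ⊔preds=111111  new=111111  stable
  step 11. node 6  ⊔preds=111111  new=111000  stable

Least fixpoint reached:
  node 0: 101110
  node 1: 101111
  node 2: 111111
  node 3: 110111
  node 4: 111111
  node 5: 011111
  node 6: 111000

111111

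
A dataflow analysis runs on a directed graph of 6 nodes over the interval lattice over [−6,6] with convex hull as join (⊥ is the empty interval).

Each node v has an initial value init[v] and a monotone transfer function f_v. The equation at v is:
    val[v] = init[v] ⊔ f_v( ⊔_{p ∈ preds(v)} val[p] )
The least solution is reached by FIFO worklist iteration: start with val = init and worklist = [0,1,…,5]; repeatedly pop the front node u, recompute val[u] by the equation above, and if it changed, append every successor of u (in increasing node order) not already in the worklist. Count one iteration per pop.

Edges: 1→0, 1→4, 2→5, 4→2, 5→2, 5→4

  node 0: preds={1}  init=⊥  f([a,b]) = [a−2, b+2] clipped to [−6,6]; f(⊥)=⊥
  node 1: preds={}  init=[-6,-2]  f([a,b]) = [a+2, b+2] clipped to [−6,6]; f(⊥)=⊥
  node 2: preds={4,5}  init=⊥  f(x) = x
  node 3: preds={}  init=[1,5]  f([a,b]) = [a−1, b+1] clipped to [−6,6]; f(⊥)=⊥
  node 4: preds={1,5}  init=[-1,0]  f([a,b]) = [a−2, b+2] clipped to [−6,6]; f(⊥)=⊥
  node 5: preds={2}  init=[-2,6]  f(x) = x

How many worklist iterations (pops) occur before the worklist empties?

Iteration log — 10 steps:
  step 1. node 0  ⊔preds=[-6,-2]  new=[-6,0]  old=⊥  +wl: 
  step 2. node 1  ⊔preds=⊥  new=[-6,-2]  stable
  step 3. node 2  ⊔preds=[-2,6]  new=[-2,6]  old=⊥  +wl: 
  step 4. node 3  ⊔preds=⊥  new=[1,5]  stable
  step 5. node 4  ⊔preds=[-6,6]  new=[-6,6]  old=[-1,0]  +wl: 2
  step 6. node 5  ⊔preds=[-2,6]  new=[-2,6]  stable
  step 7. node 2  ⊔preds=[-6,6]  new=[-6,6]  old=[-2,6]  +wl: 5
  step 8. node 5  ⊔preds=[-6,6]  new=[-6,6]  old=[-2,6]  +wl: 2,4
  step 9. node 2  ⊔preds=[-6,6]  new=[-6,6]  stable
  step 10. node 4  ⊔preds=[-6,6]  new=[-6,6]  stable

Least fixpoint reached:
  node 0: [-6,0]
  node 1: [-6,-2]
  node 2: [-6,6]
  node 3: [1,5]
  node 4: [-6,6]
  node 5: [-6,6]

10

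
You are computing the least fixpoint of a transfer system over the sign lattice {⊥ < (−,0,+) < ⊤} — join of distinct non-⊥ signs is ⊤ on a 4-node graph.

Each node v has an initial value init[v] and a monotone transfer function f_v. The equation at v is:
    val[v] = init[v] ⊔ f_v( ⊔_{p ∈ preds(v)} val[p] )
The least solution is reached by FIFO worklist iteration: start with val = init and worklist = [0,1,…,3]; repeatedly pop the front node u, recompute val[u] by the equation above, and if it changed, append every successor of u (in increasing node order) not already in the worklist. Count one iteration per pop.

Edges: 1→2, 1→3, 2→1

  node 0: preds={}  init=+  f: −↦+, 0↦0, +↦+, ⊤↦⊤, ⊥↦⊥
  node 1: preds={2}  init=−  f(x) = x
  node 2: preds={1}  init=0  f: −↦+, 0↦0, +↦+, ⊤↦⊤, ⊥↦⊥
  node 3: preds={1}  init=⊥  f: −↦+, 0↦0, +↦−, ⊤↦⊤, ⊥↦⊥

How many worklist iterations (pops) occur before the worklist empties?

5

Worklist (5 pops):
  #1 pop 0: in=⊥ → + (no change)
  #2 pop 1: in=0 → ⊤ (was −); enqueue []
  #3 pop 2: in=⊤ → ⊤ (was 0); enqueue [1]
  #4 pop 3: in=⊤ → ⊤ (was ⊥); enqueue []
  #5 pop 1: in=⊤ → ⊤ (no change)

Fixpoint:
  val[0] = +
  val[1] = ⊤
  val[2] = ⊤
  val[3] = ⊤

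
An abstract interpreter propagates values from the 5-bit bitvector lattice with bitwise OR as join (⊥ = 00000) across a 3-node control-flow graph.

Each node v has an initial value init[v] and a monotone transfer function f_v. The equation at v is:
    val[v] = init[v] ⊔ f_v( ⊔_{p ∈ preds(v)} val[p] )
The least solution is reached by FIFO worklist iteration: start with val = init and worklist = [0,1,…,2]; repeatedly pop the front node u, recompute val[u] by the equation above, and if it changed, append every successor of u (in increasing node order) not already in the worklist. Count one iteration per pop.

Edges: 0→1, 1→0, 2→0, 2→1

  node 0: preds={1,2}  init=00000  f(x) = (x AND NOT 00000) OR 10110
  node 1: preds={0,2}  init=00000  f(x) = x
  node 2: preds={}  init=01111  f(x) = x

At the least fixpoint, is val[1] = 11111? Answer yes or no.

Trace (4 dequeues):
  [1] u=0 | in 01111 | out 11111 | prev 00000 | push {}
  [2] u=1 | in 11111 | out 11111 | prev 00000 | push {0}
  [3] u=2 | in 00000 | out 01111 | ==
  [4] u=0 | in 11111 | out 11111 | ==

Converged values:
  [0] 11111
  [1] 11111
  [2] 01111

yes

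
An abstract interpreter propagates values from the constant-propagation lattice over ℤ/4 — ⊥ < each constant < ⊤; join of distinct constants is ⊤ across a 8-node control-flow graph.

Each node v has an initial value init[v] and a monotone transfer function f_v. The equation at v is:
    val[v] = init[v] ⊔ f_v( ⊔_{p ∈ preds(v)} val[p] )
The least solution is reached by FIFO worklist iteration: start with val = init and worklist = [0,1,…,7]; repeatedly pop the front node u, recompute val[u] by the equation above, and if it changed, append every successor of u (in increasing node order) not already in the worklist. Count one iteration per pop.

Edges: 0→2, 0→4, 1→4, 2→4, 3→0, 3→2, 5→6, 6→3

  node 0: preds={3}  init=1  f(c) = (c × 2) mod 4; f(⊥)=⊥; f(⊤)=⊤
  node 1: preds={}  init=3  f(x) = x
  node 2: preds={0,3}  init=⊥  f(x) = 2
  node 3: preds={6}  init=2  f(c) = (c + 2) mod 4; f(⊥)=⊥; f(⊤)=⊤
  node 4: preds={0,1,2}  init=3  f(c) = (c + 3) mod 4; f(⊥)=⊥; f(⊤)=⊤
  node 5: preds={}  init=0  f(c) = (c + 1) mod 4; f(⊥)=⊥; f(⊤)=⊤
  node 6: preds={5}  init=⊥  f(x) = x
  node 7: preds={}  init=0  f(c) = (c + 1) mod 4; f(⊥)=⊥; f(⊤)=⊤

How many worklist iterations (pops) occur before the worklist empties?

9

Iteration log — 9 steps:
  step 1. node 0  ⊔preds=2  new=⊤  old=1  +wl: 
  step 2. node 1  ⊔preds=⊥  new=3  stable
  step 3. node 2  ⊔preds=⊤  new=2  old=⊥  +wl: 
  step 4. node 3  ⊔preds=⊥  new=2  stable
  step 5. node 4  ⊔preds=⊤  new=⊤  old=3  +wl: 
  step 6. node 5  ⊔preds=⊥  new=0  stable
  step 7. node 6  ⊔preds=0  new=0  old=⊥  +wl: 3
  step 8. node 7  ⊔preds=⊥  new=0  stable
  step 9. node 3  ⊔preds=0  new=2  stable

Least fixpoint reached:
  node 0: ⊤
  node 1: 3
  node 2: 2
  node 3: 2
  node 4: ⊤
  node 5: 0
  node 6: 0
  node 7: 0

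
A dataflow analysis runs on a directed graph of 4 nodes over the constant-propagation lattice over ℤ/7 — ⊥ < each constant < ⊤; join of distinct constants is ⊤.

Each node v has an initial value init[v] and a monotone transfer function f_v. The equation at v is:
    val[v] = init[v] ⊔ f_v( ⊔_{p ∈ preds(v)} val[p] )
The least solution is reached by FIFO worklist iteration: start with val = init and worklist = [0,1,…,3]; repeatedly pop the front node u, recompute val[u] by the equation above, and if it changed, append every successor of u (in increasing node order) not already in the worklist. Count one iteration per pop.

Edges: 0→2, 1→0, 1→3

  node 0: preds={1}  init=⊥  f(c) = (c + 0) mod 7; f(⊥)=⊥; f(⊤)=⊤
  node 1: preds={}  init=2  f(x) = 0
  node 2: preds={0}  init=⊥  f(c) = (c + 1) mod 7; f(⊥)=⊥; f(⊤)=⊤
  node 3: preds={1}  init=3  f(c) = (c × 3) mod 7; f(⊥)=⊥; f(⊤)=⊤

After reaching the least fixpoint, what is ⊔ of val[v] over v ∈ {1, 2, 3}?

⊤

Worklist (6 pops):
  #1 pop 0: in=2 → 2 (was ⊥); enqueue []
  #2 pop 1: in=⊥ → ⊤ (was 2); enqueue [0]
  #3 pop 2: in=2 → 3 (was ⊥); enqueue []
  #4 pop 3: in=⊤ → ⊤ (was 3); enqueue []
  #5 pop 0: in=⊤ → ⊤ (was 2); enqueue [2]
  #6 pop 2: in=⊤ → ⊤ (was 3); enqueue []

Fixpoint:
  val[0] = ⊤
  val[1] = ⊤
  val[2] = ⊤
  val[3] = ⊤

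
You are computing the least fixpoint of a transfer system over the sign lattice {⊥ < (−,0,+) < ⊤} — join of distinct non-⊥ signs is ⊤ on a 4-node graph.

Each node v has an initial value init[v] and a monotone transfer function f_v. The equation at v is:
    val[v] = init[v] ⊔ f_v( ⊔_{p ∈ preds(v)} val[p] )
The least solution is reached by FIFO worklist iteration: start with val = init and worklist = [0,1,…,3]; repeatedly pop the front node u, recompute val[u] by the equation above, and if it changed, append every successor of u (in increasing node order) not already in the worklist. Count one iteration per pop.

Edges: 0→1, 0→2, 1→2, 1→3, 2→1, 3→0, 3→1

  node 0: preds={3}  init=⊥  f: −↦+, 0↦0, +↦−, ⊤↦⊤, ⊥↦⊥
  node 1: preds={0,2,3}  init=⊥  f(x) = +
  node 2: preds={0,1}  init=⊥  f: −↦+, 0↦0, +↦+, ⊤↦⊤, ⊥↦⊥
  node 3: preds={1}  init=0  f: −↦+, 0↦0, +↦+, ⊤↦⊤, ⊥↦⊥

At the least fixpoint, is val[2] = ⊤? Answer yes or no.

yes

Worklist (8 pops):
  #1 pop 0: in=0 → 0 (was ⊥); enqueue []
  #2 pop 1: in=0 → + (was ⊥); enqueue []
  #3 pop 2: in=⊤ → ⊤ (was ⊥); enqueue [1]
  #4 pop 3: in=+ → ⊤ (was 0); enqueue [0]
  #5 pop 1: in=⊤ → + (no change)
  #6 pop 0: in=⊤ → ⊤ (was 0); enqueue [1,2]
  #7 pop 1: in=⊤ → + (no change)
  #8 pop 2: in=⊤ → ⊤ (no change)

Fixpoint:
  val[0] = ⊤
  val[1] = +
  val[2] = ⊤
  val[3] = ⊤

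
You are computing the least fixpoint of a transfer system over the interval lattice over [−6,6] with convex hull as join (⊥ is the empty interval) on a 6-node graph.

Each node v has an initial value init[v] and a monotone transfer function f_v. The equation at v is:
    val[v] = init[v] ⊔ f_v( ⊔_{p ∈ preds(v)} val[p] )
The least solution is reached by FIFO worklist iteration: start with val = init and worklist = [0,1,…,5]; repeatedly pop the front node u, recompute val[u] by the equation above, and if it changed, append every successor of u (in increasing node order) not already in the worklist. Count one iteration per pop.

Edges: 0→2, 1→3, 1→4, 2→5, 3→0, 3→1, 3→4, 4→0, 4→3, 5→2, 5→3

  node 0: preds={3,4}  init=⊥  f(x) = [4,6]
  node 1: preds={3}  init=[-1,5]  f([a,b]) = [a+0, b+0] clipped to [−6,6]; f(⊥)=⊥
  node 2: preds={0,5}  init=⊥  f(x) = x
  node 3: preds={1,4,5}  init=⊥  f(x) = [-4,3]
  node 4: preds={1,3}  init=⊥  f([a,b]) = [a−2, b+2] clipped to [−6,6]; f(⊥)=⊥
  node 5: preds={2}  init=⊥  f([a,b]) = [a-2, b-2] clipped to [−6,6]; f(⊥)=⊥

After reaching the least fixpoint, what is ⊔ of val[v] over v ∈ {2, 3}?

Trace (24 dequeues):
  [1] u=0 | in ⊥ | out [4,6] | prev ⊥ | push {}
  [2] u=1 | in ⊥ | out [-1,5] | ==
  [3] u=2 | in [4,6] | out [4,6] | prev ⊥ | push {}
  [4] u=3 | in [-1,5] | out [-4,3] | prev ⊥ | push {0,1}
  [5] u=4 | in [-4,5] | out [-6,6] | prev ⊥ | push {3}
  [6] u=5 | in [4,6] | out [2,4] | prev ⊥ | push {2}
  [7] u=0 | in [-6,6] | out [4,6] | ==
  [8] u=1 | in [-4,3] | out [-4,5] | prev [-1,5] | push {4}
  [9] u=3 | in [-6,6] | out [-4,3] | ==
  [10] u=2 | in [2,6] | out [2,6] | prev [4,6] | push {5}
  [11] u=4 | in [-4,5] | out [-6,6] | ==
  [12] u=5 | in [2,6] | out [0,4] | prev [2,4] | push {2,3}
  [13] u=2 | in [0,6] | out [0,6] | prev [2,6] | push {5}
  [14] u=3 | in [-6,6] | out [-4,3] | ==
  [15] u=5 | in [0,6] | out [-2,4] | prev [0,4] | push {2,3}
  [16] u=2 | in [-2,6] | out [-2,6] | prev [0,6] | push {5}
  [17] u=3 | in [-6,6] | out [-4,3] | ==
  [18] u=5 | in [-2,6] | out [-4,4] | prev [-2,4] | push {2,3}
  [19] u=2 | in [-4,6] | out [-4,6] | prev [-2,6] | push {5}
  [20] u=3 | in [-6,6] | out [-4,3] | ==
  [21] u=5 | in [-4,6] | out [-6,4] | prev [-4,4] | push {2,3}
  [22] u=2 | in [-6,6] | out [-6,6] | prev [-4,6] | push {5}
  [23] u=3 | in [-6,6] | out [-4,3] | ==
  [24] u=5 | in [-6,6] | out [-6,4] | ==

Converged values:
  [0] [4,6]
  [1] [-4,5]
  [2] [-6,6]
  [3] [-4,3]
  [4] [-6,6]
  [5] [-6,4]

[-6,6]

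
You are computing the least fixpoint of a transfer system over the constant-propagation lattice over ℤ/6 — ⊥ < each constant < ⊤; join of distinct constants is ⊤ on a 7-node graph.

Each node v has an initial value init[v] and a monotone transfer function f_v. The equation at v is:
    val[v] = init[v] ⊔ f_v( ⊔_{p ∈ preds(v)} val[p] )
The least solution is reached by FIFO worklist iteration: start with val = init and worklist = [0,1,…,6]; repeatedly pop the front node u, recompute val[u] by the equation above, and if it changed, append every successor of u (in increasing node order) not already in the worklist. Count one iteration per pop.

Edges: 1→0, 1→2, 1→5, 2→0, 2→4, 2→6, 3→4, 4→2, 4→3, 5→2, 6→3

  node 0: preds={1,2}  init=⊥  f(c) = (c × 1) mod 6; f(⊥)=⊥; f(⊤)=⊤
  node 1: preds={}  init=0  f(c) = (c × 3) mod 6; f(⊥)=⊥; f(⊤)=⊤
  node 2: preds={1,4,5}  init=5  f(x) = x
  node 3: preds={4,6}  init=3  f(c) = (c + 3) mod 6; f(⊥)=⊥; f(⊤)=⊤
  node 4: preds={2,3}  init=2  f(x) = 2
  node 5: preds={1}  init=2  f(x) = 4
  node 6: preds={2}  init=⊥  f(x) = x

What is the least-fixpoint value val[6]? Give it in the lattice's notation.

⊤

Worklist (10 pops):
  #1 pop 0: in=⊤ → ⊤ (was ⊥); enqueue []
  #2 pop 1: in=⊥ → 0 (no change)
  #3 pop 2: in=⊤ → ⊤ (was 5); enqueue [0]
  #4 pop 3: in=2 → ⊤ (was 3); enqueue []
  #5 pop 4: in=⊤ → 2 (no change)
  #6 pop 5: in=0 → ⊤ (was 2); enqueue [2]
  #7 pop 6: in=⊤ → ⊤ (was ⊥); enqueue [3]
  #8 pop 0: in=⊤ → ⊤ (no change)
  #9 pop 2: in=⊤ → ⊤ (no change)
  #10 pop 3: in=⊤ → ⊤ (no change)

Fixpoint:
  val[0] = ⊤
  val[1] = 0
  val[2] = ⊤
  val[3] = ⊤
  val[4] = 2
  val[5] = ⊤
  val[6] = ⊤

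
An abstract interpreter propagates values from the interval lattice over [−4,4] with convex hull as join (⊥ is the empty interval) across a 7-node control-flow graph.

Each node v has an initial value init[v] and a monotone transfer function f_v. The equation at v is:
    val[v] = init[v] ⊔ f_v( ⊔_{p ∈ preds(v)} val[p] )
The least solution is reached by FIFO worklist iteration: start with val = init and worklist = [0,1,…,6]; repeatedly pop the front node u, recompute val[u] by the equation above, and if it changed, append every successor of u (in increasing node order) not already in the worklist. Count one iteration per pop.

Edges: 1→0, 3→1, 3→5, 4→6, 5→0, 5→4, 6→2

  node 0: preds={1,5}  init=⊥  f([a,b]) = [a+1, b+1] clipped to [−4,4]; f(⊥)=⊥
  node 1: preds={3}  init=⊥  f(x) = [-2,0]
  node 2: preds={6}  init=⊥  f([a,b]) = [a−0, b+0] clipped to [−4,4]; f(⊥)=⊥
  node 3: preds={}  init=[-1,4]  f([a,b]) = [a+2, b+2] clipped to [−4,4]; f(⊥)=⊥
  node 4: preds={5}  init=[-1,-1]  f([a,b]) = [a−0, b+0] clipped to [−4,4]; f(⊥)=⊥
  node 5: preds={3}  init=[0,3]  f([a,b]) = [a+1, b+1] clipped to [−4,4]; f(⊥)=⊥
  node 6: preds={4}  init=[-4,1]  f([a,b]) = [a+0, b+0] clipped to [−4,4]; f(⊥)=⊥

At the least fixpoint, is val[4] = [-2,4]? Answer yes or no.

no

Iteration log — 12 steps:
  step 1. node 0  ⊔preds=[0,3]  new=[1,4]  old=⊥  +wl: 
  step 2. node 1  ⊔preds=[-1,4]  new=[-2,0]  old=⊥  +wl: 0
  step 3. node 2  ⊔preds=[-4,1]  new=[-4,1]  old=⊥  +wl: 
  step 4. node 3  ⊔preds=⊥  new=[-1,4]  stable
  step 5. node 4  ⊔preds=[0,3]  new=[-1,3]  old=[-1,-1]  +wl: 
  step 6. node 5  ⊔preds=[-1,4]  new=[0,4]  old=[0,3]  +wl: 4
  step 7. node 6  ⊔preds=[-1,3]  new=[-4,3]  old=[-4,1]  +wl: 2
  step 8. node 0  ⊔preds=[-2,4]  new=[-1,4]  old=[1,4]  +wl: 
  step 9. node 4  ⊔preds=[0,4]  new=[-1,4]  old=[-1,3]  +wl: 6
  step 10. node 2  ⊔preds=[-4,3]  new=[-4,3]  old=[-4,1]  +wl: 
  step 11. node 6  ⊔preds=[-1,4]  new=[-4,4]  old=[-4,3]  +wl: 2
  step 12. node 2  ⊔preds=[-4,4]  new=[-4,4]  old=[-4,3]  +wl: 

Least fixpoint reached:
  node 0: [-1,4]
  node 1: [-2,0]
  node 2: [-4,4]
  node 3: [-1,4]
  node 4: [-1,4]
  node 5: [0,4]
  node 6: [-4,4]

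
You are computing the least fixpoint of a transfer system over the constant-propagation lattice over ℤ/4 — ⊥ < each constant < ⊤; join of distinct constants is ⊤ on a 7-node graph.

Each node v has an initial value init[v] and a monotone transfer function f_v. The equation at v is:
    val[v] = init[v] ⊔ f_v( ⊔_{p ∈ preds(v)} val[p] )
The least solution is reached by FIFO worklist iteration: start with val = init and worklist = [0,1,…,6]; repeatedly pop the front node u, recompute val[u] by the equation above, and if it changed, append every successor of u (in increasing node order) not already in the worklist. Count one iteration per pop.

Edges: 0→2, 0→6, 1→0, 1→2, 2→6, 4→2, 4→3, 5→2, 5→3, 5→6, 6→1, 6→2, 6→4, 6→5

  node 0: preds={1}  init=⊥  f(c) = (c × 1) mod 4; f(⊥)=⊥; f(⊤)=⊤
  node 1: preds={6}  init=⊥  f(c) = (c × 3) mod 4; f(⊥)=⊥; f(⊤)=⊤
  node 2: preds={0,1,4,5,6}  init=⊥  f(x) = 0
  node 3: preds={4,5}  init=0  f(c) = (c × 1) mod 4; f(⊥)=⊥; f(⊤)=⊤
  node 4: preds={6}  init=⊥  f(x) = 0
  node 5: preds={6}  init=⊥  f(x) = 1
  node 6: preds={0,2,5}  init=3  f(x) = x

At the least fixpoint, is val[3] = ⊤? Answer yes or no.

Iteration log — 17 steps:
  step 1. node 0  ⊔preds=⊥  new=⊥  stable
  step 2. node 1  ⊔preds=3  new=1  old=⊥  +wl: 0
  step 3. node 2  ⊔preds=⊤  new=0  old=⊥  +wl: 
  step 4. node 3  ⊔preds=⊥  new=0  stable
  step 5. node 4  ⊔preds=3  new=0  old=⊥  +wl: 2,3
  step 6. node 5  ⊔preds=3  new=1  old=⊥  +wl: 
  step 7. node 6  ⊔preds=⊤  new=⊤  old=3  +wl: 1,4,5
  step 8. node 0  ⊔preds=1  new=1  old=⊥  +wl: 6
  step 9. node 2  ⊔preds=⊤  new=0  stable
  step 10. node 3  ⊔preds=⊤  new=⊤  old=0  +wl: 
  step 11. node 1  ⊔preds=⊤  new=⊤  old=1  +wl: 0,2
  step 12. node 4  ⊔preds=⊤  new=0  stable
  step 13. node 5  ⊔preds=⊤  new=1  stable
  step 14. node 6  ⊔preds=⊤  new=⊤  stable
  step 15. node 0  ⊔preds=⊤  new=⊤  old=1  +wl: 6
  step 16. node 2  ⊔preds=⊤  new=0  stable
  step 17. node 6  ⊔preds=⊤  new=⊤  stable

Least fixpoint reached:
  node 0: ⊤
  node 1: ⊤
  node 2: 0
  node 3: ⊤
  node 4: 0
  node 5: 1
  node 6: ⊤

yes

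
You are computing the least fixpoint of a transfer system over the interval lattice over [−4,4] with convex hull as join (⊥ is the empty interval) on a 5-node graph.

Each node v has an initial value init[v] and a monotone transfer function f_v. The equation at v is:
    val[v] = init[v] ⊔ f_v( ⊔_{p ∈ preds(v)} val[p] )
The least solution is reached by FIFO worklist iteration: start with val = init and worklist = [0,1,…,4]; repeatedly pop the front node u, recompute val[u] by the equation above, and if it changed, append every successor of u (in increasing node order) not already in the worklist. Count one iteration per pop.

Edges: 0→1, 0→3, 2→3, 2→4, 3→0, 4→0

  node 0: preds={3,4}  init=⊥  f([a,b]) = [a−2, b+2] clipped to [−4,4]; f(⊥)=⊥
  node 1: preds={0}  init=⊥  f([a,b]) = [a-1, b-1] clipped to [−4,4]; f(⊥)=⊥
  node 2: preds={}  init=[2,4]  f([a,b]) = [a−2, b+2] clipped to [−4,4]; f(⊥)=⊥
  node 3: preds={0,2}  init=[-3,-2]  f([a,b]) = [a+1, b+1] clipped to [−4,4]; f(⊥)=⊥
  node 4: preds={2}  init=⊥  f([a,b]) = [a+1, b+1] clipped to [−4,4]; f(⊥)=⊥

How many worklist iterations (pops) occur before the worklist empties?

8

Worklist (8 pops):
  #1 pop 0: in=[-3,-2] → [-4,0] (was ⊥); enqueue []
  #2 pop 1: in=[-4,0] → [-4,-1] (was ⊥); enqueue []
  #3 pop 2: in=⊥ → [2,4] (no change)
  #4 pop 3: in=[-4,4] → [-3,4] (was [-3,-2]); enqueue [0]
  #5 pop 4: in=[2,4] → [3,4] (was ⊥); enqueue []
  #6 pop 0: in=[-3,4] → [-4,4] (was [-4,0]); enqueue [1,3]
  #7 pop 1: in=[-4,4] → [-4,3] (was [-4,-1]); enqueue []
  #8 pop 3: in=[-4,4] → [-3,4] (no change)

Fixpoint:
  val[0] = [-4,4]
  val[1] = [-4,3]
  val[2] = [2,4]
  val[3] = [-3,4]
  val[4] = [3,4]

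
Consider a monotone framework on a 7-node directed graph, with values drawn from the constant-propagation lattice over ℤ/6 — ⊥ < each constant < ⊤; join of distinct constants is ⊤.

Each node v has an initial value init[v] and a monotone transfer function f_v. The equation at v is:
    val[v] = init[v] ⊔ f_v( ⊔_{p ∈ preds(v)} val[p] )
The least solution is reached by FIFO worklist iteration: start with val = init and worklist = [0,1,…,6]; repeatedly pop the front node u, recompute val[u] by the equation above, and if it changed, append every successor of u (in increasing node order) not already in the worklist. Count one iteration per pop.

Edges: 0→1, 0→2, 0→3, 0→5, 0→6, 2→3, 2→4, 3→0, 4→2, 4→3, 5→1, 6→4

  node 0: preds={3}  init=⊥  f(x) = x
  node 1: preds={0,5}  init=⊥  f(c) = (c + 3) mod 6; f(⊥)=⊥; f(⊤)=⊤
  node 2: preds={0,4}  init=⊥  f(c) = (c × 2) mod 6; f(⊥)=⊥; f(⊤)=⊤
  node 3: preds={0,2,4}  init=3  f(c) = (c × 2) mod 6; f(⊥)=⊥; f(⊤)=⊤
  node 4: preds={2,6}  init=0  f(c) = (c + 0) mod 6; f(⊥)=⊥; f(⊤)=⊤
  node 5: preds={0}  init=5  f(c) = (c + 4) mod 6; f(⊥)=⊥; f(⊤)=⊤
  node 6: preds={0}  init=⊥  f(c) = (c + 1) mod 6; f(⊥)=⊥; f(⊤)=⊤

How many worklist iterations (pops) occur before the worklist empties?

Worklist (15 pops):
  #1 pop 0: in=3 → 3 (was ⊥); enqueue []
  #2 pop 1: in=⊤ → ⊤ (was ⊥); enqueue []
  #3 pop 2: in=⊤ → ⊤ (was ⊥); enqueue []
  #4 pop 3: in=⊤ → ⊤ (was 3); enqueue [0]
  #5 pop 4: in=⊤ → ⊤ (was 0); enqueue [2,3]
  #6 pop 5: in=3 → ⊤ (was 5); enqueue [1]
  #7 pop 6: in=3 → 4 (was ⊥); enqueue [4]
  #8 pop 0: in=⊤ → ⊤ (was 3); enqueue [5,6]
  #9 pop 2: in=⊤ → ⊤ (no change)
  #10 pop 3: in=⊤ → ⊤ (no change)
  #11 pop 1: in=⊤ → ⊤ (no change)
  #12 pop 4: in=⊤ → ⊤ (no change)
  #13 pop 5: in=⊤ → ⊤ (no change)
  #14 pop 6: in=⊤ → ⊤ (was 4); enqueue [4]
  #15 pop 4: in=⊤ → ⊤ (no change)

Fixpoint:
  val[0] = ⊤
  val[1] = ⊤
  val[2] = ⊤
  val[3] = ⊤
  val[4] = ⊤
  val[5] = ⊤
  val[6] = ⊤

15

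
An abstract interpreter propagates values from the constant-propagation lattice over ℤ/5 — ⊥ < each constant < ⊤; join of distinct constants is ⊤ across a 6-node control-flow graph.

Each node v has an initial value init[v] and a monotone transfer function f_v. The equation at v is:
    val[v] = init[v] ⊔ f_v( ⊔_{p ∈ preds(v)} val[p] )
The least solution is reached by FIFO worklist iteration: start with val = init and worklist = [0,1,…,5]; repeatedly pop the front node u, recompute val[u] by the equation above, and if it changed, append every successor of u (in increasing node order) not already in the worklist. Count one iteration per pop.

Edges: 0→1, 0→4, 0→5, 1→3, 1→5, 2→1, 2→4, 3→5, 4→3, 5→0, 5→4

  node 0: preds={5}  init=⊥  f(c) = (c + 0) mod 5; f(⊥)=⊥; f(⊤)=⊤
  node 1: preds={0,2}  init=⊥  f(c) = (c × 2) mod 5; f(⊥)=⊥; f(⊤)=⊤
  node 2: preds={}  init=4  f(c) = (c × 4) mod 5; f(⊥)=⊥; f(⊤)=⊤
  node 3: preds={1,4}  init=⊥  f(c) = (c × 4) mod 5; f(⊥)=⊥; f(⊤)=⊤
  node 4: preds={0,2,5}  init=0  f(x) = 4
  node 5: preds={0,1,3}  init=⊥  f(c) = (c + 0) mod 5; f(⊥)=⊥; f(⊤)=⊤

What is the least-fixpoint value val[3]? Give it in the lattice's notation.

⊤

Iteration log — 12 steps:
  step 1. node 0  ⊔preds=⊥  new=⊥  stable
  step 2. node 1  ⊔preds=4  new=3  old=⊥  +wl: 
  step 3. node 2  ⊔preds=⊥  new=4  stable
  step 4. node 3  ⊔preds=⊤  new=⊤  old=⊥  +wl: 
  step 5. node 4  ⊔preds=4  new=⊤  old=0  +wl: 3
  step 6. node 5  ⊔preds=⊤  new=⊤  old=⊥  +wl: 0,4
  step 7. node 3  ⊔preds=⊤  new=⊤  stable
  step 8. node 0  ⊔preds=⊤  new=⊤  old=⊥  +wl: 1,5
  step 9. node 4  ⊔preds=⊤  new=⊤  stable
  step 10. node 1  ⊔preds=⊤  new=⊤  old=3  +wl: 3
  step 11. node 5  ⊔preds=⊤  new=⊤  stable
  step 12. node 3  ⊔preds=⊤  new=⊤  stable

Least fixpoint reached:
  node 0: ⊤
  node 1: ⊤
  node 2: 4
  node 3: ⊤
  node 4: ⊤
  node 5: ⊤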